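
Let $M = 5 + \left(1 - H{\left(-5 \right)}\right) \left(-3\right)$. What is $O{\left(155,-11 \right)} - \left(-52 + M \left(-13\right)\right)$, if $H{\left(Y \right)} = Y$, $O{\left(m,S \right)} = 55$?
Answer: $-62$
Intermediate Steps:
$M = -13$ ($M = 5 + \left(1 - -5\right) \left(-3\right) = 5 + \left(1 + 5\right) \left(-3\right) = 5 + 6 \left(-3\right) = 5 - 18 = -13$)
$O{\left(155,-11 \right)} - \left(-52 + M \left(-13\right)\right) = 55 - \left(-52 - -169\right) = 55 - \left(-52 + 169\right) = 55 - 117 = -62$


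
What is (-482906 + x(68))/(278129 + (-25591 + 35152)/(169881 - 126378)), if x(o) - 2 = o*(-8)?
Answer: -876309931/504143977 ≈ -1.7382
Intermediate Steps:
x(o) = 2 - 8*o (x(o) = 2 + o*(-8) = 2 - 8*o)
(-482906 + x(68))/(278129 + (-25591 + 35152)/(169881 - 126378)) = (-482906 + (2 - 8*68))/(278129 + (-25591 + 35152)/(169881 - 126378)) = (-482906 + (2 - 544))/(278129 + 9561/43503) = (-482906 - 542)/(278129 + 9561*(1/43503)) = -483448/(278129 + 3187/14501) = -483448/4033151816/14501 = -483448*14501/4033151816 = -876309931/504143977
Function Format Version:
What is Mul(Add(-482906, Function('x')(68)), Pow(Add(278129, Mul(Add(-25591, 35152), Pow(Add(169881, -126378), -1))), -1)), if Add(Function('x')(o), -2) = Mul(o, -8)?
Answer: Rational(-876309931, 504143977) ≈ -1.7382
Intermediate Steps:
Function('x')(o) = Add(2, Mul(-8, o)) (Function('x')(o) = Add(2, Mul(o, -8)) = Add(2, Mul(-8, o)))
Mul(Add(-482906, Function('x')(68)), Pow(Add(278129, Mul(Add(-25591, 35152), Pow(Add(169881, -126378), -1))), -1)) = Mul(Add(-482906, Add(2, Mul(-8, 68))), Pow(Add(278129, Mul(Add(-25591, 35152), Pow(Add(169881, -126378), -1))), -1)) = Mul(Add(-482906, Add(2, -544)), Pow(Add(278129, Mul(9561, Pow(43503, -1))), -1)) = Mul(Add(-482906, -542), Pow(Add(278129, Mul(9561, Rational(1, 43503))), -1)) = Mul(-483448, Pow(Add(278129, Rational(3187, 14501)), -1)) = Mul(-483448, Pow(Rational(4033151816, 14501), -1)) = Mul(-483448, Rational(14501, 4033151816)) = Rational(-876309931, 504143977)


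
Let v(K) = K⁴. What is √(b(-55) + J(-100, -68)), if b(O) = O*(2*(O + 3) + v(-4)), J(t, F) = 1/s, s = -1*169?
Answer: I*√1412841/13 ≈ 91.433*I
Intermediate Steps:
s = -169
J(t, F) = -1/169 (J(t, F) = 1/(-169) = -1/169)
b(O) = O*(262 + 2*O) (b(O) = O*(2*(O + 3) + (-4)⁴) = O*(2*(3 + O) + 256) = O*((6 + 2*O) + 256) = O*(262 + 2*O))
√(b(-55) + J(-100, -68)) = √(2*(-55)*(131 - 55) - 1/169) = √(2*(-55)*76 - 1/169) = √(-8360 - 1/169) = √(-1412841/169) = I*√1412841/13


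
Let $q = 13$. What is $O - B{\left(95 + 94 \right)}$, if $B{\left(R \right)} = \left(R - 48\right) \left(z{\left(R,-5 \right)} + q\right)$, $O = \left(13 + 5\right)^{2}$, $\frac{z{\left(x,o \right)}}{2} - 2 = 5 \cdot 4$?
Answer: $-7713$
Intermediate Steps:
$z{\left(x,o \right)} = 44$ ($z{\left(x,o \right)} = 4 + 2 \cdot 5 \cdot 4 = 4 + 2 \cdot 20 = 4 + 40 = 44$)
$O = 324$ ($O = 18^{2} = 324$)
$B{\left(R \right)} = -2736 + 57 R$ ($B{\left(R \right)} = \left(R - 48\right) \left(44 + 13\right) = \left(-48 + R\right) 57 = -2736 + 57 R$)
$O - B{\left(95 + 94 \right)} = 324 - \left(-2736 + 57 \left(95 + 94\right)\right) = 324 - \left(-2736 + 57 \cdot 189\right) = 324 - \left(-2736 + 10773\right) = 324 - 8037 = -7713$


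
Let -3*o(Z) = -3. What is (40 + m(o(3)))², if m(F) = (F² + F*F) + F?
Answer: 1849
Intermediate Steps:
o(Z) = 1 (o(Z) = -⅓*(-3) = 1)
m(F) = F + 2*F² (m(F) = (F² + F²) + F = 2*F² + F = F + 2*F²)
(40 + m(o(3)))² = (40 + 1*(1 + 2*1))² = (40 + 1*(1 + 2))² = (40 + 1*3)² = (40 + 3)² = 43² = 1849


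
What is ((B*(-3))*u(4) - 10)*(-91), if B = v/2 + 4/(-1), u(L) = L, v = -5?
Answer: -6188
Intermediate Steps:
B = -13/2 (B = -5/2 + 4/(-1) = -5*½ + 4*(-1) = -5/2 - 4 = -13/2 ≈ -6.5000)
((B*(-3))*u(4) - 10)*(-91) = (-13/2*(-3)*4 - 10)*(-91) = ((39/2)*4 - 10)*(-91) = (78 - 10)*(-91) = 68*(-91) = -6188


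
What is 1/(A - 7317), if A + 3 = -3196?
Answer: -1/10516 ≈ -9.5093e-5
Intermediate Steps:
A = -3199 (A = -3 - 3196 = -3199)
1/(A - 7317) = 1/(-3199 - 7317) = 1/(-10516) = -1/10516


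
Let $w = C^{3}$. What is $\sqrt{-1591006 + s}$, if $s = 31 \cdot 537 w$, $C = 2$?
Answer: $i \sqrt{1457830} \approx 1207.4 i$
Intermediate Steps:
$w = 8$ ($w = 2^{3} = 8$)
$s = 133176$ ($s = 31 \cdot 537 \cdot 8 = 16647 \cdot 8 = 133176$)
$\sqrt{-1591006 + s} = \sqrt{-1591006 + 133176} = \sqrt{-1457830} = i \sqrt{1457830}$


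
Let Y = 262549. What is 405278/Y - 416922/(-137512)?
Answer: 82596521257/18051819044 ≈ 4.5755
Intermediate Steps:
405278/Y - 416922/(-137512) = 405278/262549 - 416922/(-137512) = 405278*(1/262549) - 416922*(-1/137512) = 405278/262549 + 208461/68756 = 82596521257/18051819044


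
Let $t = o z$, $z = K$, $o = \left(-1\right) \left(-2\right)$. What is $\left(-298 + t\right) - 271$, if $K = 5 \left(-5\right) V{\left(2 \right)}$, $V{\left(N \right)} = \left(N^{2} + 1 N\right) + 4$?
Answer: $-1069$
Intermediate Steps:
$o = 2$
$V{\left(N \right)} = 4 + N + N^{2}$ ($V{\left(N \right)} = \left(N^{2} + N\right) + 4 = \left(N + N^{2}\right) + 4 = 4 + N + N^{2}$)
$K = -250$ ($K = 5 \left(-5\right) \left(4 + 2 + 2^{2}\right) = - 25 \left(4 + 2 + 4\right) = \left(-25\right) 10 = -250$)
$z = -250$
$t = -500$ ($t = 2 \left(-250\right) = -500$)
$\left(-298 + t\right) - 271 = \left(-298 - 500\right) - 271 = -798 - 271 = -1069$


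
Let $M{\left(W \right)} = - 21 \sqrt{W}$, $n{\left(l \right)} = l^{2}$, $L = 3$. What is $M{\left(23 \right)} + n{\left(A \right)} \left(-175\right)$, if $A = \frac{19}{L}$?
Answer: $- \frac{63175}{9} - 21 \sqrt{23} \approx -7120.2$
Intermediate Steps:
$A = \frac{19}{3} \approx 6.3333$
$M{\left(23 \right)} + n{\left(A \right)} \left(-175\right) = - 21 \sqrt{23} + \left(\frac{19}{3}\right)^{2} \left(-175\right) = - 21 \sqrt{23} + \frac{361}{9} \left(-175\right) = - 21 \sqrt{23} - \frac{63175}{9} = - \frac{63175}{9} - 21 \sqrt{23}$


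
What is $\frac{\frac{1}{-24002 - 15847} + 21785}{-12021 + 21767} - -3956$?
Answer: $\frac{768626659444}{194184177} \approx 3958.2$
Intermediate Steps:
$\frac{\frac{1}{-24002 - 15847} + 21785}{-12021 + 21767} - -3956 = \frac{\frac{1}{-39849} + 21785}{9746} + 3956 = \left(- \frac{1}{39849} + 21785\right) \frac{1}{9746} + 3956 = \frac{868110464}{39849} \cdot \frac{1}{9746} + 3956 = \frac{434055232}{194184177} + 3956 = \frac{768626659444}{194184177}$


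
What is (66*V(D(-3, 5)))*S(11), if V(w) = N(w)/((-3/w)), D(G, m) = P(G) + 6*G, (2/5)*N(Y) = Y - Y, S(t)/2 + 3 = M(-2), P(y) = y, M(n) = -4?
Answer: 0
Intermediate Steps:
S(t) = -14 (S(t) = -6 + 2*(-4) = -6 - 8 = -14)
N(Y) = 0 (N(Y) = 5*(Y - Y)/2 = (5/2)*0 = 0)
D(G, m) = 7*G (D(G, m) = G + 6*G = 7*G)
V(w) = 0 (V(w) = 0/((-3/w)) = 0*(-w/3) = 0)
(66*V(D(-3, 5)))*S(11) = (66*0)*(-14) = 0*(-14) = 0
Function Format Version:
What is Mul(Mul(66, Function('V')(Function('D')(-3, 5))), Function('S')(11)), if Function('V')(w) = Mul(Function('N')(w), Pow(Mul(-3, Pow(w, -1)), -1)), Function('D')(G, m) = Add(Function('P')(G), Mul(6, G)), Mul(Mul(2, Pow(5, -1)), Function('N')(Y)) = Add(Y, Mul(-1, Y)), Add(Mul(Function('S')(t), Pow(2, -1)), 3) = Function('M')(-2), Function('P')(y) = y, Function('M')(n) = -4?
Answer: 0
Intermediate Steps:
Function('S')(t) = -14 (Function('S')(t) = Add(-6, Mul(2, -4)) = Add(-6, -8) = -14)
Function('N')(Y) = 0 (Function('N')(Y) = Mul(Rational(5, 2), Add(Y, Mul(-1, Y))) = Mul(Rational(5, 2), 0) = 0)
Function('D')(G, m) = Mul(7, G) (Function('D')(G, m) = Add(G, Mul(6, G)) = Mul(7, G))
Function('V')(w) = 0 (Function('V')(w) = Mul(0, Pow(Mul(-3, Pow(w, -1)), -1)) = Mul(0, Mul(Rational(-1, 3), w)) = 0)
Mul(Mul(66, Function('V')(Function('D')(-3, 5))), Function('S')(11)) = Mul(Mul(66, 0), -14) = Mul(0, -14) = 0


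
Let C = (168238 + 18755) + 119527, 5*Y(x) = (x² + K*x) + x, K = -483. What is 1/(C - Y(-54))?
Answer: 5/1503656 ≈ 3.3252e-6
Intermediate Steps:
Y(x) = -482*x/5 + x²/5 (Y(x) = ((x² - 483*x) + x)/5 = (x² - 482*x)/5 = -482*x/5 + x²/5)
C = 306520 (C = 186993 + 119527 = 306520)
1/(C - Y(-54)) = 1/(306520 - (-54)*(-482 - 54)/5) = 1/(306520 - (-54)*(-536)/5) = 1/(306520 - 1*28944/5) = 1/(306520 - 28944/5) = 1/(1503656/5) = 5/1503656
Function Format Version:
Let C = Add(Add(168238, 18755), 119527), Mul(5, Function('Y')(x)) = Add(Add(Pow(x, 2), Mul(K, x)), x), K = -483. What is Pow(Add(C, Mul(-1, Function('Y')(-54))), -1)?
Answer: Rational(5, 1503656) ≈ 3.3252e-6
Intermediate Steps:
Function('Y')(x) = Add(Mul(Rational(-482, 5), x), Mul(Rational(1, 5), Pow(x, 2))) (Function('Y')(x) = Mul(Rational(1, 5), Add(Add(Pow(x, 2), Mul(-483, x)), x)) = Mul(Rational(1, 5), Add(Pow(x, 2), Mul(-482, x))) = Add(Mul(Rational(-482, 5), x), Mul(Rational(1, 5), Pow(x, 2))))
C = 306520 (C = Add(186993, 119527) = 306520)
Pow(Add(C, Mul(-1, Function('Y')(-54))), -1) = Pow(Add(306520, Mul(-1, Mul(Rational(1, 5), -54, Add(-482, -54)))), -1) = Pow(Add(306520, Mul(-1, Mul(Rational(1, 5), -54, -536))), -1) = Pow(Add(306520, Mul(-1, Rational(28944, 5))), -1) = Pow(Add(306520, Rational(-28944, 5)), -1) = Pow(Rational(1503656, 5), -1) = Rational(5, 1503656)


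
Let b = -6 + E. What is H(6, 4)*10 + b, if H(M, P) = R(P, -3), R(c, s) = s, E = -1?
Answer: -37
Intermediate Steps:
H(M, P) = -3
b = -7 (b = -6 - 1 = -7)
H(6, 4)*10 + b = -3*10 - 7 = -30 - 7 = -37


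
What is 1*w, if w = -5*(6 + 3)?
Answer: -45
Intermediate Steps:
w = -45 (w = -5*9 = -45)
1*w = 1*(-45) = -45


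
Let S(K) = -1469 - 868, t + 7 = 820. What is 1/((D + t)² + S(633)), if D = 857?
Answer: 1/2786563 ≈ 3.5886e-7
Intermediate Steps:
t = 813 (t = -7 + 820 = 813)
S(K) = -2337
1/((D + t)² + S(633)) = 1/((857 + 813)² - 2337) = 1/(1670² - 2337) = 1/(2788900 - 2337) = 1/2786563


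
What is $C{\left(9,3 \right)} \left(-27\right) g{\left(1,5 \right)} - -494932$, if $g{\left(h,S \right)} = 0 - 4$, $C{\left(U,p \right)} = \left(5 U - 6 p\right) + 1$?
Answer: $497956$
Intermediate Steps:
$C{\left(U,p \right)} = 1 - 6 p + 5 U$ ($C{\left(U,p \right)} = \left(- 6 p + 5 U\right) + 1 = 1 - 6 p + 5 U$)
$g{\left(h,S \right)} = -4$
$C{\left(9,3 \right)} \left(-27\right) g{\left(1,5 \right)} - -494932 = \left(1 - 18 + 5 \cdot 9\right) \left(-27\right) \left(-4\right) - -494932 = \left(1 - 18 + 45\right) \left(-27\right) \left(-4\right) + 494932 = 28 \left(-27\right) \left(-4\right) + 494932 = \left(-756\right) \left(-4\right) + 494932 = 3024 + 494932 = 497956$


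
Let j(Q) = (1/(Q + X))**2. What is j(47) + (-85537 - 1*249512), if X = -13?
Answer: -387316643/1156 ≈ -3.3505e+5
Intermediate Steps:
j(Q) = (-13 + Q)**(-2) (j(Q) = (1/(Q - 13))**2 = (1/(-13 + Q))**2 = (-13 + Q)**(-2))
j(47) + (-85537 - 1*249512) = (-13 + 47)**(-2) + (-85537 - 1*249512) = 34**(-2) + (-85537 - 249512) = 1/1156 - 335049 = -387316643/1156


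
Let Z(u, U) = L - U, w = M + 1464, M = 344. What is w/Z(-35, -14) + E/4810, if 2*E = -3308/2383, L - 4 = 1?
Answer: 10361840207/108891185 ≈ 95.158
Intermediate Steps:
L = 5 (L = 4 + 1 = 5)
w = 1808 (w = 344 + 1464 = 1808)
Z(u, U) = 5 - U
E = -1654/2383 (E = (-3308/2383)/2 = (-3308*1/2383)/2 = (½)*(-3308/2383) = -1654/2383 ≈ -0.69408)
w/Z(-35, -14) + E/4810 = 1808/(5 - 1*(-14)) - 1654/2383/4810 = 1808/(5 + 14) - 1654/2383*1/4810 = 1808/19 - 827/5731115 = 10361840207/108891185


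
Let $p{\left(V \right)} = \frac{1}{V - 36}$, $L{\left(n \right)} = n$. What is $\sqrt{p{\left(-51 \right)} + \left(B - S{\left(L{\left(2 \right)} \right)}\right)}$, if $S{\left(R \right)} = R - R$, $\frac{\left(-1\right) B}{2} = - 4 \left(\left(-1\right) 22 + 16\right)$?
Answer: $\frac{i \sqrt{363399}}{87} \approx 6.929 i$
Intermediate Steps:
$B = -48$ ($B = - 2 \left(- 4 \left(\left(-1\right) 22 + 16\right)\right) = - 2 \left(- 4 \left(-22 + 16\right)\right) = - 2 \left(\left(-4\right) \left(-6\right)\right) = \left(-2\right) 24 = -48$)
$p{\left(V \right)} = \frac{1}{-36 + V}$
$S{\left(R \right)} = 0$
$\sqrt{p{\left(-51 \right)} + \left(B - S{\left(L{\left(2 \right)} \right)}\right)} = \sqrt{\frac{1}{-36 - 51} - 48} = \sqrt{\frac{1}{-87} + \left(-48 + 0\right)} = \sqrt{- \frac{1}{87} - 48} = \sqrt{- \frac{4177}{87}} = \frac{i \sqrt{363399}}{87}$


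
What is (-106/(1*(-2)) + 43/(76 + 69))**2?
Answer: 59721984/21025 ≈ 2840.5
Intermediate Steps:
(-106/(1*(-2)) + 43/(76 + 69))**2 = (-106/(-2) + 43/145)**2 = (-106*(-1/2) + 43*(1/145))**2 = (53 + 43/145)**2 = (7728/145)**2 = 59721984/21025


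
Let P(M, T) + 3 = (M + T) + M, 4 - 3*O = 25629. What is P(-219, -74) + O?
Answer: -27170/3 ≈ -9056.7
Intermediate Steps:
O = -25625/3 (O = 4/3 - ⅓*25629 = 4/3 - 8543 = -25625/3 ≈ -8541.7)
P(M, T) = -3 + T + 2*M (P(M, T) = -3 + ((M + T) + M) = -3 + (T + 2*M) = -3 + T + 2*M)
P(-219, -74) + O = (-3 - 74 + 2*(-219)) - 25625/3 = (-3 - 74 - 438) - 25625/3 = -515 - 25625/3 = -27170/3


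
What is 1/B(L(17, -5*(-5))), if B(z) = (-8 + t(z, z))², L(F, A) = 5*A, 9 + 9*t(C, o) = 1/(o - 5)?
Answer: 1166400/94458961 ≈ 0.012348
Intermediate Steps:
t(C, o) = -1 + 1/(9*(-5 + o)) (t(C, o) = -1 + 1/(9*(o - 5)) = -1 + 1/(9*(-5 + o)))
B(z) = (-8 + (46/9 - z)/(-5 + z))²
1/B(L(17, -5*(-5))) = 1/((-406 + 81*(5*(-5*(-5))))²/(81*(-5 + 5*(-5*(-5)))²)) = 1/((-406 + 81*(5*25))²/(81*(-5 + 5*25)²)) = 1/((-406 + 81*125)²/(81*(-5 + 125)²)) = 1/((1/81)*(-406 + 10125)²/120²) = 1/((1/81)*9719²*(1/14400)) = 1/((1/81)*94458961*(1/14400)) = 1/(94458961/1166400) = 1166400/94458961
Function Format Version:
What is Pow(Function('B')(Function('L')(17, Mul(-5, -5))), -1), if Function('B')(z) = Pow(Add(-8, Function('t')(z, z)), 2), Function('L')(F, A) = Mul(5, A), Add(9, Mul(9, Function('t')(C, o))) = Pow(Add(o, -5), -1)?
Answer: Rational(1166400, 94458961) ≈ 0.012348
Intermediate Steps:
Function('t')(C, o) = Add(-1, Mul(Rational(1, 9), Pow(Add(-5, o), -1))) (Function('t')(C, o) = Add(-1, Mul(Rational(1, 9), Pow(Add(o, -5), -1))) = Add(-1, Mul(Rational(1, 9), Pow(Add(-5, o), -1))))
Function('B')(z) = Pow(Add(-8, Mul(Pow(Add(-5, z), -1), Add(Rational(46, 9), Mul(-1, z)))), 2)
Pow(Function('B')(Function('L')(17, Mul(-5, -5))), -1) = Pow(Mul(Rational(1, 81), Pow(Add(-406, Mul(81, Mul(5, Mul(-5, -5)))), 2), Pow(Add(-5, Mul(5, Mul(-5, -5))), -2)), -1) = Pow(Mul(Rational(1, 81), Pow(Add(-406, Mul(81, Mul(5, 25))), 2), Pow(Add(-5, Mul(5, 25)), -2)), -1) = Pow(Mul(Rational(1, 81), Pow(Add(-406, Mul(81, 125)), 2), Pow(Add(-5, 125), -2)), -1) = Pow(Mul(Rational(1, 81), Pow(Add(-406, 10125), 2), Pow(120, -2)), -1) = Pow(Mul(Rational(1, 81), Pow(9719, 2), Rational(1, 14400)), -1) = Pow(Mul(Rational(1, 81), 94458961, Rational(1, 14400)), -1) = Pow(Rational(94458961, 1166400), -1) = Rational(1166400, 94458961)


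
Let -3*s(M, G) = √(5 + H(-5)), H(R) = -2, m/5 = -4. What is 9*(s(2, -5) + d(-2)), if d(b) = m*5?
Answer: -900 - 3*√3 ≈ -905.20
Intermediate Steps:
m = -20 (m = 5*(-4) = -20)
s(M, G) = -√3/3 (s(M, G) = -√(5 - 2)/3 = -√3/3)
d(b) = -100 (d(b) = -20*5 = -100)
9*(s(2, -5) + d(-2)) = 9*(-√3/3 - 100) = 9*(-100 - √3/3) = -900 - 3*√3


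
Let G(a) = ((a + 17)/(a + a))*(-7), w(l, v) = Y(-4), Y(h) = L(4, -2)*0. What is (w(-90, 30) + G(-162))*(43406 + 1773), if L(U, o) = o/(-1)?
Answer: -45856685/324 ≈ -1.4153e+5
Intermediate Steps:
L(U, o) = -o (L(U, o) = o*(-1) = -o)
Y(h) = 0 (Y(h) = -1*(-2)*0 = 2*0 = 0)
w(l, v) = 0
G(a) = -7*(17 + a)/(2*a) (G(a) = ((17 + a)/((2*a)))*(-7) = ((17 + a)*(1/(2*a)))*(-7) = ((17 + a)/(2*a))*(-7) = -7*(17 + a)/(2*a))
(w(-90, 30) + G(-162))*(43406 + 1773) = (0 + (7/2)*(-17 - 1*(-162))/(-162))*(43406 + 1773) = (0 + (7/2)*(-1/162)*(-17 + 162))*45179 = (0 + (7/2)*(-1/162)*145)*45179 = (0 - 1015/324)*45179 = -1015/324*45179 = -45856685/324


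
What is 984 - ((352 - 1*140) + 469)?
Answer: 303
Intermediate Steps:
984 - ((352 - 1*140) + 469) = 984 - ((352 - 140) + 469) = 984 - (212 + 469) = 984 - 1*681 = 984 - 681 = 303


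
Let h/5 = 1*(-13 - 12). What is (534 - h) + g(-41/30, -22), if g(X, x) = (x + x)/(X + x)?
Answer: 463279/701 ≈ 660.88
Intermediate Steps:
g(X, x) = 2*x/(X + x) (g(X, x) = (2*x)/(X + x) = 2*x/(X + x))
h = -125 (h = 5*(1*(-13 - 12)) = 5*(1*(-25)) = 5*(-25) = -125)
(534 - h) + g(-41/30, -22) = (534 - 1*(-125)) + 2*(-22)/(-41/30 - 22) = (534 + 125) + 2*(-22)/(-41*1/30 - 22) = 659 + 2*(-22)/(-41/30 - 22) = 659 + 2*(-22)/(-701/30) = 659 + 2*(-22)*(-30/701) = 659 + 1320/701 = 463279/701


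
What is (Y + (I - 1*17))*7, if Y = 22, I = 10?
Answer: 105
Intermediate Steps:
(Y + (I - 1*17))*7 = (22 + (10 - 1*17))*7 = (22 + (10 - 17))*7 = (22 - 7)*7 = 15*7 = 105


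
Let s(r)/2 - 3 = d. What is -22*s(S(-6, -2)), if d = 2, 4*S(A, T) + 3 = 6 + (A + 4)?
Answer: -220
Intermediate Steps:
S(A, T) = 7/4 + A/4 (S(A, T) = -¾ + (6 + (A + 4))/4 = -¾ + (6 + (4 + A))/4 = -¾ + (10 + A)/4 = -¾ + (5/2 + A/4) = 7/4 + A/4)
s(r) = 10 (s(r) = 6 + 2*2 = 6 + 4 = 10)
-22*s(S(-6, -2)) = -22*10 = -220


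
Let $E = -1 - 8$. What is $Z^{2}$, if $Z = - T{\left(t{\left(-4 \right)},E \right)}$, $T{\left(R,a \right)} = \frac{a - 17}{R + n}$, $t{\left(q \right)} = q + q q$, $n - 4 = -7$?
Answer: $\frac{676}{81} \approx 8.3457$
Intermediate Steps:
$n = -3$ ($n = 4 - 7 = -3$)
$t{\left(q \right)} = q + q^{2}$
$E = -9$ ($E = -1 - 8 = -9$)
$T{\left(R,a \right)} = \frac{-17 + a}{-3 + R}$ ($T{\left(R,a \right)} = \frac{a - 17}{R - 3} = \frac{-17 + a}{-3 + R}$)
$Z = \frac{26}{9}$ ($Z = - \frac{-17 - 9}{-3 - 4 \left(1 - 4\right)} = - \frac{-26}{-3 - -12} = - \frac{-26}{-3 + 12} = - \frac{-26}{9} = \left(-1\right) \left(- \frac{26}{9}\right) = \frac{26}{9} \approx 2.8889$)
$Z^{2} = \left(\frac{26}{9}\right)^{2} = \frac{676}{81}$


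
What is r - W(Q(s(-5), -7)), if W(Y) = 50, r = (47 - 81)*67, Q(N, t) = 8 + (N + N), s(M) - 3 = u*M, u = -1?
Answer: -2328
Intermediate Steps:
s(M) = 3 - M
Q(N, t) = 8 + 2*N
r = -2278 (r = -34*67 = -2278)
r - W(Q(s(-5), -7)) = -2278 - 1*50 = -2278 - 50 = -2328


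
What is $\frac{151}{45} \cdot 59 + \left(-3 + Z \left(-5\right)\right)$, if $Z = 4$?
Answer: $\frac{7874}{45} \approx 174.98$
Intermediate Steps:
$\frac{151}{45} \cdot 59 + \left(-3 + Z \left(-5\right)\right) = \frac{151}{45} \cdot 59 + \left(-3 + 4 \left(-5\right)\right) = 151 \cdot \frac{1}{45} \cdot 59 - 23 = \frac{151}{45} \cdot 59 - 23 = \frac{8909}{45} - 23 = \frac{7874}{45}$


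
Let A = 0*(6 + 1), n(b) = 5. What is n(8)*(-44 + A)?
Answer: -220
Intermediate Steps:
A = 0 (A = 0*7 = 0)
n(8)*(-44 + A) = 5*(-44 + 0) = 5*(-44) = -220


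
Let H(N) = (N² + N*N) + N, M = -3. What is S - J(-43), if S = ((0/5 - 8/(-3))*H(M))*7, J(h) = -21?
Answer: 301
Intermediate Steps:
H(N) = N + 2*N² (H(N) = (N² + N²) + N = 2*N² + N = N + 2*N²)
S = 280 (S = ((0/5 - 8/(-3))*(-3*(1 + 2*(-3))))*7 = ((0*(⅕) - 8*(-⅓))*(-3*(1 - 6)))*7 = ((0 + 8/3)*(-3*(-5)))*7 = ((8/3)*15)*7 = 40*7 = 280)
S - J(-43) = 280 - 1*(-21) = 280 + 21 = 301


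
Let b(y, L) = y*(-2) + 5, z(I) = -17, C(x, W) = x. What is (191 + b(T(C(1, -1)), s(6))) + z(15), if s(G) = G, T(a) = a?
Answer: 177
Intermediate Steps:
b(y, L) = 5 - 2*y (b(y, L) = -2*y + 5 = 5 - 2*y)
(191 + b(T(C(1, -1)), s(6))) + z(15) = (191 + (5 - 2*1)) - 17 = (191 + (5 - 2)) - 17 = (191 + 3) - 17 = 194 - 17 = 177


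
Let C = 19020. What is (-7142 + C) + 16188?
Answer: 28066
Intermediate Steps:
(-7142 + C) + 16188 = (-7142 + 19020) + 16188 = 11878 + 16188 = 28066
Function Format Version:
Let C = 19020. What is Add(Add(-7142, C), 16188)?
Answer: 28066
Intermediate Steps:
Add(Add(-7142, C), 16188) = Add(Add(-7142, 19020), 16188) = Add(11878, 16188) = 28066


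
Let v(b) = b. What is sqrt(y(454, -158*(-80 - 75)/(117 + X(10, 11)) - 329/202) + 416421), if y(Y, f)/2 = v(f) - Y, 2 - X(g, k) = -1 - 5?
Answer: 2*sqrt(26516325274)/505 ≈ 644.90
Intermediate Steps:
X(g, k) = 8 (X(g, k) = 2 - (-1 - 5) = 2 - 1*(-6) = 2 + 6 = 8)
y(Y, f) = -2*Y + 2*f (y(Y, f) = 2*(f - Y) = -2*Y + 2*f)
sqrt(y(454, -158*(-80 - 75)/(117 + X(10, 11)) - 329/202) + 416421) = sqrt((-2*454 + 2*(-158*(-80 - 75)/(117 + 8) - 329/202)) + 416421) = sqrt((-908 + 2*(-158/(125/(-155)) - 329*1/202)) + 416421) = sqrt((-908 + 2*(-158/(125*(-1/155)) - 329/202)) + 416421) = sqrt((-908 + 2*(-158/(-25/31) - 329/202)) + 416421) = sqrt((-908 + 2*(-158*(-31/25) - 329/202)) + 416421) = sqrt((-908 + 2*(4898/25 - 329/202)) + 416421) = sqrt((-908 + 2*(981171/5050)) + 416421) = sqrt((-908 + 981171/2525) + 416421) = sqrt(-1311529/2525 + 416421) = sqrt(1050151496/2525) = 2*sqrt(26516325274)/505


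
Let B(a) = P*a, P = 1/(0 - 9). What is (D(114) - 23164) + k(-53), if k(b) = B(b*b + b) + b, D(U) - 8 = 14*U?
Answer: -197273/9 ≈ -21919.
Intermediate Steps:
D(U) = 8 + 14*U
P = -1/9 (P = 1/(-9) = -1/9 ≈ -0.11111)
B(a) = -a/9
k(b) = -b**2/9 + 8*b/9 (k(b) = -(b*b + b)/9 + b = -(b**2 + b)/9 + b = -(b + b**2)/9 + b = (-b/9 - b**2/9) + b = -b**2/9 + 8*b/9)
(D(114) - 23164) + k(-53) = ((8 + 14*114) - 23164) + (1/9)*(-53)*(8 - 1*(-53)) = ((8 + 1596) - 23164) + (1/9)*(-53)*(8 + 53) = (1604 - 23164) + (1/9)*(-53)*61 = -21560 - 3233/9 = -197273/9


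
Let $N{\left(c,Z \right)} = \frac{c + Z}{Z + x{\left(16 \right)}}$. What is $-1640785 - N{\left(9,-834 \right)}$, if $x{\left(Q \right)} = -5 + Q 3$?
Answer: $- \frac{1297861760}{791} \approx -1.6408 \cdot 10^{6}$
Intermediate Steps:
$x{\left(Q \right)} = -5 + 3 Q$
$N{\left(c,Z \right)} = \frac{Z + c}{43 + Z}$ ($N{\left(c,Z \right)} = \frac{c + Z}{Z + \left(-5 + 3 \cdot 16\right)} = \frac{Z + c}{Z + \left(-5 + 48\right)} = \frac{Z + c}{Z + 43} = \frac{Z + c}{43 + Z}$)
$-1640785 - N{\left(9,-834 \right)} = -1640785 - \frac{-834 + 9}{43 - 834} = -1640785 - \frac{1}{-791} \left(-825\right) = -1640785 - \left(- \frac{1}{791}\right) \left(-825\right) = -1640785 - \frac{825}{791} = - \frac{1297861760}{791}$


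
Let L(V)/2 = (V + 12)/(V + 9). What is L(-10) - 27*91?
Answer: -2461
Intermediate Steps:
L(V) = 2*(12 + V)/(9 + V) (L(V) = 2*((V + 12)/(V + 9)) = 2*((12 + V)/(9 + V)) = 2*(12 + V)/(9 + V))
L(-10) - 27*91 = 2*(12 - 10)/(9 - 10) - 27*91 = 2*2/(-1) - 2457 = 2*(-1)*2 - 2457 = -4 - 2457 = -2461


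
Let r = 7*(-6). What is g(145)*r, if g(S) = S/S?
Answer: -42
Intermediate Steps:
r = -42
g(S) = 1
g(145)*r = 1*(-42) = -42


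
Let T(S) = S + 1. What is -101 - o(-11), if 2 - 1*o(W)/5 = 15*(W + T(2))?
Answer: -711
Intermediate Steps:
T(S) = 1 + S
o(W) = -215 - 75*W (o(W) = 10 - 75*(W + (1 + 2)) = 10 - 75*(W + 3) = 10 - 75*(3 + W) = 10 - 5*(45 + 15*W) = 10 + (-225 - 75*W) = -215 - 75*W)
-101 - o(-11) = -101 - (-215 - 75*(-11)) = -101 - (-215 + 825) = -101 - 610 = -711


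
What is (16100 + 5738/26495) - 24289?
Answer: -216961817/26495 ≈ -8188.8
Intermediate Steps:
(16100 + 5738/26495) - 24289 = 426575238/26495 - 24289 = -216961817/26495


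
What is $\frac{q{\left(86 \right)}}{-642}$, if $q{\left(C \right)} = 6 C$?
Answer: $- \frac{86}{107} \approx -0.80374$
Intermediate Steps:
$\frac{q{\left(86 \right)}}{-642} = \frac{6 \cdot 86}{-642} = 516 \left(- \frac{1}{642}\right) = - \frac{86}{107}$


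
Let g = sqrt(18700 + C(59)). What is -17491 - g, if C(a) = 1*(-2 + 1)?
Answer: -17491 - sqrt(18699) ≈ -17628.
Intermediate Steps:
C(a) = -1 (C(a) = 1*(-1) = -1)
g = sqrt(18699) (g = sqrt(18700 - 1) = sqrt(18699) ≈ 136.74)
-17491 - g = -17491 - sqrt(18699)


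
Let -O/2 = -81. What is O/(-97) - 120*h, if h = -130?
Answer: 1513038/97 ≈ 15598.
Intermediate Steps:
O = 162 (O = -2*(-81) = 162)
O/(-97) - 120*h = 162/(-97) - 120*(-130) = 162*(-1/97) + 15600 = -162/97 + 15600 = 1513038/97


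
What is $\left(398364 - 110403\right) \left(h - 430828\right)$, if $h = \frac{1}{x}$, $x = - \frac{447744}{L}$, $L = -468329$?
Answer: $- \frac{18515909933099861}{149248} \approx -1.2406 \cdot 10^{11}$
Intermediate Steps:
$x = \frac{447744}{468329}$ ($x = - \frac{447744}{-468329} = \left(-447744\right) \left(- \frac{1}{468329}\right) = \frac{447744}{468329} \approx 0.95605$)
$h = \frac{468329}{447744}$ ($h = \frac{1}{\frac{447744}{468329}} = \frac{468329}{447744} \approx 1.046$)
$\left(398364 - 110403\right) \left(h - 430828\right) = \left(398364 - 110403\right) \left(\frac{468329}{447744} - 430828\right) = 287961 \left(- \frac{192900183703}{447744}\right) = - \frac{18515909933099861}{149248}$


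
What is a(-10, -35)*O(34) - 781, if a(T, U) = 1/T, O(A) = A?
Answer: -3922/5 ≈ -784.40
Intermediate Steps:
a(-10, -35)*O(34) - 781 = 34/(-10) - 781 = -⅒*34 - 781 = -17/5 - 781 = -3922/5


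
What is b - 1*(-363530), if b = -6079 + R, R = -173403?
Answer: 184048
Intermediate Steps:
b = -179482 (b = -6079 - 173403 = -179482)
b - 1*(-363530) = -179482 - 1*(-363530) = -179482 + 363530 = 184048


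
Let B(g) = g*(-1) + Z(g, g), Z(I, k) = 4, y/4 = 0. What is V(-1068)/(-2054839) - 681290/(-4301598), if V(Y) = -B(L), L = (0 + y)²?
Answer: 699979234351/4419545666361 ≈ 0.15838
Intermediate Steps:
y = 0 (y = 4*0 = 0)
L = 0 (L = (0 + 0)² = 0² = 0)
B(g) = 4 - g (B(g) = g*(-1) + 4 = -g + 4 = 4 - g)
V(Y) = -4 (V(Y) = -(4 - 1*0) = -(4 + 0) = -1*4 = -4)
V(-1068)/(-2054839) - 681290/(-4301598) = -4/(-2054839) - 681290/(-4301598) = -4*(-1/2054839) - 681290*(-1/4301598) = 4/2054839 + 340645/2150799 = 699979234351/4419545666361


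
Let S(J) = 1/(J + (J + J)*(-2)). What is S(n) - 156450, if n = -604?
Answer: -283487399/1812 ≈ -1.5645e+5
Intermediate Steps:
S(J) = -1/(3*J) (S(J) = 1/(J + (2*J)*(-2)) = 1/(J - 4*J) = 1/(-3*J) = -1/(3*J))
S(n) - 156450 = -1/3/(-604) - 156450 = -1/3*(-1/604) - 156450 = 1/1812 - 156450 = -283487399/1812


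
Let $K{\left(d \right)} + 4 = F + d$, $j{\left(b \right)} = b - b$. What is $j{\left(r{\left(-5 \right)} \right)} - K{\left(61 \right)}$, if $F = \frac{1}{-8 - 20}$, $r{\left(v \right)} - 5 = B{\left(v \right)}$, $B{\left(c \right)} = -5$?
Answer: $- \frac{1595}{28} \approx -56.964$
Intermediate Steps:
$r{\left(v \right)} = 0$ ($r{\left(v \right)} = 5 - 5 = 0$)
$F = - \frac{1}{28}$ ($F = \frac{1}{-28} = - \frac{1}{28} \approx -0.035714$)
$j{\left(b \right)} = 0$
$K{\left(d \right)} = - \frac{113}{28} + d$ ($K{\left(d \right)} = -4 + \left(- \frac{1}{28} + d\right) = - \frac{113}{28} + d$)
$j{\left(r{\left(-5 \right)} \right)} - K{\left(61 \right)} = 0 - \left(- \frac{113}{28} + 61\right) = 0 - \frac{1595}{28} = - \frac{1595}{28}$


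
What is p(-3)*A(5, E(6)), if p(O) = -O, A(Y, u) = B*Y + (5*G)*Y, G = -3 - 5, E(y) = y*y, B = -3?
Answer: -645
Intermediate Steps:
E(y) = y²
G = -8
A(Y, u) = -43*Y (A(Y, u) = -3*Y + (5*(-8))*Y = -3*Y - 40*Y = -43*Y)
p(-3)*A(5, E(6)) = (-1*(-3))*(-43*5) = 3*(-215) = -645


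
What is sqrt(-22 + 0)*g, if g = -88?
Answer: -88*I*sqrt(22) ≈ -412.76*I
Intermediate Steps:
sqrt(-22 + 0)*g = sqrt(-22 + 0)*(-88) = sqrt(-22)*(-88) = (I*sqrt(22))*(-88) = -88*I*sqrt(22)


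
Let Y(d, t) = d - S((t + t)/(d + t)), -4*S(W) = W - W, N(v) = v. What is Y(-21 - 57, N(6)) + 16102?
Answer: 16024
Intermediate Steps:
S(W) = 0 (S(W) = -(W - W)/4 = -¼*0 = 0)
Y(d, t) = d (Y(d, t) = d - 1*0 = d + 0 = d)
Y(-21 - 57, N(6)) + 16102 = (-21 - 57) + 16102 = -78 + 16102 = 16024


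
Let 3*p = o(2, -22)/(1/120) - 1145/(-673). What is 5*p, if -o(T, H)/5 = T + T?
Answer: -8070275/2019 ≈ -3997.2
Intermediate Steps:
o(T, H) = -10*T (o(T, H) = -5*(T + T) = -10*T)
p = -1614055/2019 (p = ((-10*2)/(1/120) - 1145/(-673))/3 = (-20/1/120 - 1145*(-1/673))/3 = (-20*120 + 1145/673)/3 = (-2400 + 1145/673)/3 = (1/3)*(-1614055/673) = -1614055/2019 ≈ -799.43)
5*p = 5*(-1614055/2019) = -8070275/2019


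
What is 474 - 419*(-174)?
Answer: 73380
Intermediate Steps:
474 - 419*(-174) = 474 + 72906 = 73380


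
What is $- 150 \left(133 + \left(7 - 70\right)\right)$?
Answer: $-10500$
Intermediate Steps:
$- 150 \left(133 + \left(7 - 70\right)\right) = - 150 \left(133 - 63\right) = \left(-150\right) 70 = -10500$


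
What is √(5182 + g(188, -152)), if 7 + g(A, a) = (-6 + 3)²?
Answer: 72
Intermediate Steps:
g(A, a) = 2 (g(A, a) = -7 + (-6 + 3)² = -7 + (-3)² = -7 + 9 = 2)
√(5182 + g(188, -152)) = √(5182 + 2) = √5184 = 72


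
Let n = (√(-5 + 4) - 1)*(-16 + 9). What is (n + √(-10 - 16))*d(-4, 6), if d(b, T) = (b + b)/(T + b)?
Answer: -28 + 28*I - 4*I*√26 ≈ -28.0 + 7.6039*I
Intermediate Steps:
d(b, T) = 2*b/(T + b) (d(b, T) = (2*b)/(T + b) = 2*b/(T + b))
n = 7 - 7*I (n = (√(-1) - 1)*(-7) = (I - 1)*(-7) = (-1 + I)*(-7) = 7 - 7*I ≈ 7.0 - 7.0*I)
(n + √(-10 - 16))*d(-4, 6) = ((7 - 7*I) + √(-10 - 16))*(2*(-4)/(6 - 4)) = ((7 - 7*I) + √(-26))*(2*(-4)/2) = ((7 - 7*I) + I*√26)*(2*(-4)*(½)) = (7 - 7*I + I*√26)*(-4) = -28 + 28*I - 4*I*√26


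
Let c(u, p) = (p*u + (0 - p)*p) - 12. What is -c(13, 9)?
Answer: -24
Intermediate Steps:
c(u, p) = -12 - p**2 + p*u (c(u, p) = (p*u + (-p)*p) - 12 = (p*u - p**2) - 12 = (-p**2 + p*u) - 12 = -12 - p**2 + p*u)
-c(13, 9) = -(-12 - 1*9**2 + 9*13) = -(-12 - 1*81 + 117) = -(-12 - 81 + 117) = -1*24 = -24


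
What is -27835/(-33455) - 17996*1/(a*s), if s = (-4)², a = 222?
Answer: -25159313/5941608 ≈ -4.2344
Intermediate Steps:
s = 16
-27835/(-33455) - 17996*1/(a*s) = -27835/(-33455) - 17996/(16*222) = -27835*(-1/33455) - 17996/3552 = 5567/6691 - 17996*1/3552 = 5567/6691 - 4499/888 = -25159313/5941608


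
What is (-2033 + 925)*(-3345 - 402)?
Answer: 4151676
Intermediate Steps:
(-2033 + 925)*(-3345 - 402) = -1108*(-3747) = 4151676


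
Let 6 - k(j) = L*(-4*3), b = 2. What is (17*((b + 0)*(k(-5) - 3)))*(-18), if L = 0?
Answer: -1836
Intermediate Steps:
k(j) = 6 (k(j) = 6 - 0*(-4*3) = 6 - 0*(-12) = 6 - 1*0 = 6 + 0 = 6)
(17*((b + 0)*(k(-5) - 3)))*(-18) = (17*((2 + 0)*(6 - 3)))*(-18) = (17*(2*3))*(-18) = (17*6)*(-18) = 102*(-18) = -1836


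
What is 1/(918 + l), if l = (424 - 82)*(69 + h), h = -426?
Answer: -1/121176 ≈ -8.2525e-6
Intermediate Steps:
l = -122094 (l = (424 - 82)*(69 - 426) = 342*(-357) = -122094)
1/(918 + l) = 1/(918 - 122094) = 1/(-121176) = -1/121176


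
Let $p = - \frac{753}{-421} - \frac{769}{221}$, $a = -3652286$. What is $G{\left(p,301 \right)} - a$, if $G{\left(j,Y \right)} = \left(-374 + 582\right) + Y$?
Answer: $3652795$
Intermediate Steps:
$p = - \frac{157336}{93041}$ ($p = \left(-753\right) \left(- \frac{1}{421}\right) - \frac{769}{221} = \frac{753}{421} - \frac{769}{221} = - \frac{157336}{93041} \approx -1.691$)
$G{\left(j,Y \right)} = 208 + Y$
$G{\left(p,301 \right)} - a = \left(208 + 301\right) - -3652286 = 509 + 3652286 = 3652795$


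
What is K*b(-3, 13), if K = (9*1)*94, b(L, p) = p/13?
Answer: 846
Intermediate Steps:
b(L, p) = p/13 (b(L, p) = p*(1/13) = p/13)
K = 846 (K = 9*94 = 846)
K*b(-3, 13) = 846*((1/13)*13) = 846*1 = 846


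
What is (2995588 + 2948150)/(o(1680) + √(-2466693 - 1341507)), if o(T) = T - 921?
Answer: 136705974/132857 - 19812460*I*√38082/1461427 ≈ 1029.0 - 2645.6*I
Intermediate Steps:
o(T) = -921 + T
(2995588 + 2948150)/(o(1680) + √(-2466693 - 1341507)) = (2995588 + 2948150)/((-921 + 1680) + √(-2466693 - 1341507)) = 5943738/(759 + √(-3808200)) = 5943738/(759 + 10*I*√38082)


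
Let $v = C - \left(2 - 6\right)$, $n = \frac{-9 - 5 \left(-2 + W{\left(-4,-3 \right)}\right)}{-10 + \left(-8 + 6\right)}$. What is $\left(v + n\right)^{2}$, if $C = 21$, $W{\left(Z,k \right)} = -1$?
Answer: $\frac{2401}{4} \approx 600.25$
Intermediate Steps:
$n = - \frac{1}{2}$ ($n = \frac{-9 - 5 \left(-2 - 1\right)}{-10 + \left(-8 + 6\right)} = \frac{-9 - -15}{-10 - 2} = \frac{-9 + 15}{-12} = 6 \left(- \frac{1}{12}\right) = - \frac{1}{2} \approx -0.5$)
$v = 25$ ($v = 21 - \left(2 - 6\right) = 21 - -4 = 21 + 4 = 25$)
$\left(v + n\right)^{2} = \left(25 - \frac{1}{2}\right)^{2} = \left(\frac{49}{2}\right)^{2} = \frac{2401}{4}$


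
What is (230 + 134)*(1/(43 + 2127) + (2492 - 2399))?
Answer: 5247086/155 ≈ 33852.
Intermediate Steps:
(230 + 134)*(1/(43 + 2127) + (2492 - 2399)) = 364*(1/2170 + 93) = 364*(201811/2170) = 5247086/155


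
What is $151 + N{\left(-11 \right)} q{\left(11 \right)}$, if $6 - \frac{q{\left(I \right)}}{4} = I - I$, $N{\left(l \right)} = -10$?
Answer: $-89$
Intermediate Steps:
$q{\left(I \right)} = 24$ ($q{\left(I \right)} = 24 - 4 \left(I - I\right) = 24 - 0 = 24 + 0 = 24$)
$151 + N{\left(-11 \right)} q{\left(11 \right)} = 151 - 240 = -89$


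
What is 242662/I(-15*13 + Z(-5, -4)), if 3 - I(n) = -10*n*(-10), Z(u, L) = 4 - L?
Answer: 242662/18703 ≈ 12.975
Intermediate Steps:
I(n) = 3 - 100*n (I(n) = 3 - (-10*n)*(-10) = 3 - 100*n)
242662/I(-15*13 + Z(-5, -4)) = 242662/(3 - 100*(-15*13 + (4 - 1*(-4)))) = 242662/(3 - 100*(-195 + (4 + 4))) = 242662/(3 - 100*(-195 + 8)) = 242662/(3 - 100*(-187)) = 242662/(3 + 18700) = 242662/18703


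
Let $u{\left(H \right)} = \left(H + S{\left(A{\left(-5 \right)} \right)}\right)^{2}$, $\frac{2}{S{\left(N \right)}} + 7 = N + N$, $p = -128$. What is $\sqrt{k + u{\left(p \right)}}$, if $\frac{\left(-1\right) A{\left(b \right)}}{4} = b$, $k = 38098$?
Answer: $\frac{\sqrt{59314006}}{33} \approx 233.38$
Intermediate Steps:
$A{\left(b \right)} = - 4 b$
$S{\left(N \right)} = \frac{2}{-7 + 2 N}$ ($S{\left(N \right)} = \frac{2}{-7 + \left(N + N\right)} = \frac{2}{-7 + 2 N}$)
$u{\left(H \right)} = \left(\frac{2}{33} + H\right)^{2}$ ($u{\left(H \right)} = \left(H + \frac{2}{-7 + 2 \left(\left(-4\right) \left(-5\right)\right)}\right)^{2} = \left(H + \frac{2}{-7 + 2 \cdot 20}\right)^{2} = \left(H + \frac{2}{-7 + 40}\right)^{2} = \left(H + \frac{2}{33}\right)^{2} = \left(\frac{2}{33} + H\right)^{2}$)
$\sqrt{k + u{\left(p \right)}} = \sqrt{38098 + \frac{\left(2 + 33 \left(-128\right)\right)^{2}}{1089}} = \sqrt{38098 + \frac{\left(2 - 4224\right)^{2}}{1089}} = \sqrt{38098 + \frac{\left(-4222\right)^{2}}{1089}} = \sqrt{38098 + \frac{1}{1089} \cdot 17825284} = \sqrt{38098 + \frac{17825284}{1089}} = \sqrt{\frac{59314006}{1089}} = \frac{\sqrt{59314006}}{33}$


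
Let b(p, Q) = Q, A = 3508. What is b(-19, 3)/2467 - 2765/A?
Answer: -6810731/8654236 ≈ -0.78698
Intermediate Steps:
b(-19, 3)/2467 - 2765/A = 3/2467 - 2765/3508 = -6810731/8654236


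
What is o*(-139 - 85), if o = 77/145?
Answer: -17248/145 ≈ -118.95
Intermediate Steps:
o = 77/145 (o = 77*(1/145) = 77/145 ≈ 0.53103)
o*(-139 - 85) = 77*(-139 - 85)/145 = (77/145)*(-224) = -17248/145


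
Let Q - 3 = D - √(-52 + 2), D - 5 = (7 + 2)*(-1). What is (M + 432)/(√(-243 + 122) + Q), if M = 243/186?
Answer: 26865*I/(62*(-11 - I + 5*√2)) ≈ -26.362 - 103.58*I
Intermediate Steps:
M = 81/62 (M = 243*(1/186) = 81/62 ≈ 1.3065)
D = -4 (D = 5 + (7 + 2)*(-1) = 5 + 9*(-1) = 5 - 9 = -4)
Q = -1 - 5*I*√2 (Q = 3 + (-4 - √(-52 + 2)) = 3 + (-4 - √(-50)) = 3 + (-4 - 5*I*√2) = -1 - 5*I*√2 ≈ -1.0 - 7.0711*I)
(M + 432)/(√(-243 + 122) + Q) = (81/62 + 432)/(√(-243 + 122) + (-1 - 5*I*√2)) = 26865/(62*(√(-121) + (-1 - 5*I*√2))) = 26865/(62*(11*I + (-1 - 5*I*√2))) = 26865/(62*(-1 + 11*I - 5*I*√2))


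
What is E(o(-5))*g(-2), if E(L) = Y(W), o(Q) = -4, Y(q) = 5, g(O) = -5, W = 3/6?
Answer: -25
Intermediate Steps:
W = ½ (W = 3*(⅙) = ½ ≈ 0.50000)
E(L) = 5
E(o(-5))*g(-2) = 5*(-5) = -25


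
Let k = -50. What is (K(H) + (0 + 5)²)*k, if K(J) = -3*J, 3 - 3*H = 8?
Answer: -1500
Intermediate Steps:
H = -5/3 (H = 1 - ⅓*8 = 1 - 8/3 = -5/3 ≈ -1.6667)
(K(H) + (0 + 5)²)*k = (-3*(-5/3) + (0 + 5)²)*(-50) = (5 + 5²)*(-50) = (5 + 25)*(-50) = 30*(-50) = -1500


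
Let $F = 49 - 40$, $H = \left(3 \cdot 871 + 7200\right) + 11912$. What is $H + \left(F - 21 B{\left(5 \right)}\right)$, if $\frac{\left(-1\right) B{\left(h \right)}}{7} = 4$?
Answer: $22322$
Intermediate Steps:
$H = 21725$ ($H = \left(2613 + 7200\right) + 11912 = 9813 + 11912 = 21725$)
$B{\left(h \right)} = -28$ ($B{\left(h \right)} = \left(-7\right) 4 = -28$)
$F = 9$
$H + \left(F - 21 B{\left(5 \right)}\right) = 21725 + \left(9 - -588\right) = 21725 + \left(9 + 588\right) = 21725 + 597 = 22322$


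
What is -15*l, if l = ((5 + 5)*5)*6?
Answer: -4500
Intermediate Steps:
l = 300 (l = (10*5)*6 = 50*6 = 300)
-15*l = -15*300 = -4500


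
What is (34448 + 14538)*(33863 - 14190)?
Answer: 963701578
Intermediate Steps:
(34448 + 14538)*(33863 - 14190) = 48986*19673 = 963701578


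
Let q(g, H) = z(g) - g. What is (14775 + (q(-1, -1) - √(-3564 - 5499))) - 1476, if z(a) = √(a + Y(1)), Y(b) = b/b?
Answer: 13300 - 3*I*√1007 ≈ 13300.0 - 95.2*I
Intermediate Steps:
Y(b) = 1
z(a) = √(1 + a) (z(a) = √(a + 1) = √(1 + a))
q(g, H) = √(1 + g) - g
(14775 + (q(-1, -1) - √(-3564 - 5499))) - 1476 = (14775 + ((√(1 - 1) - 1*(-1)) - √(-3564 - 5499))) - 1476 = (14775 + ((√0 + 1) - √(-9063))) - 1476 = (14775 + ((0 + 1) - 3*I*√1007)) - 1476 = (14775 + (1 - 3*I*√1007)) - 1476 = (14776 - 3*I*√1007) - 1476 = 13300 - 3*I*√1007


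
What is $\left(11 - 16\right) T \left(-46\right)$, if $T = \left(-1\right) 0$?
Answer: $0$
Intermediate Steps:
$T = 0$
$\left(11 - 16\right) T \left(-46\right) = \left(11 - 16\right) 0 \left(-46\right) = \left(-5\right) 0 \left(-46\right) = 0 \left(-46\right) = 0$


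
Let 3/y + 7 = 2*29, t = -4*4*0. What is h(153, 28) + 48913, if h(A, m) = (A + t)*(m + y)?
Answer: 53206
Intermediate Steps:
t = 0 (t = -16*0 = 0)
y = 1/17 (y = 3/(-7 + 2*29) = 3/(-7 + 58) = 3/51 = 3*(1/51) = 1/17 ≈ 0.058824)
h(A, m) = A*(1/17 + m) (h(A, m) = (A + 0)*(m + 1/17) = A*(1/17 + m))
h(153, 28) + 48913 = 153*(1/17 + 28) + 48913 = 153*(477/17) + 48913 = 4293 + 48913 = 53206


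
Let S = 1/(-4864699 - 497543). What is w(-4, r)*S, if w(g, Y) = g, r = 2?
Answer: 2/2681121 ≈ 7.4596e-7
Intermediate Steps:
S = -1/5362242 (S = 1/(-5362242) = -1/5362242 ≈ -1.8649e-7)
w(-4, r)*S = -4*(-1/5362242) = 2/2681121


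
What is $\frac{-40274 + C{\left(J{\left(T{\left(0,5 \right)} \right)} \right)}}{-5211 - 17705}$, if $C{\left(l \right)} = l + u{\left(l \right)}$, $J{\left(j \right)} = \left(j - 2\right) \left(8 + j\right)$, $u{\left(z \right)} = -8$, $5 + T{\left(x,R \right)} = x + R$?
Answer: $\frac{20149}{11458} \approx 1.7585$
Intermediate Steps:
$T{\left(x,R \right)} = -5 + R + x$ ($T{\left(x,R \right)} = -5 + \left(x + R\right) = -5 + \left(R + x\right) = -5 + R + x$)
$J{\left(j \right)} = \left(-2 + j\right) \left(8 + j\right)$
$C{\left(l \right)} = -8 + l$ ($C{\left(l \right)} = l - 8 = -8 + l$)
$\frac{-40274 + C{\left(J{\left(T{\left(0,5 \right)} \right)} \right)}}{-5211 - 17705} = \frac{-40274 - \left(24 - \left(-5 + 5 + 0\right)^{2} - 6 \left(-5 + 5 + 0\right)\right)}{-5211 - 17705} = \frac{-40274 + \left(-8 + \left(-16 + 0^{2} + 6 \cdot 0\right)\right)}{-22916} = \left(-40274 + \left(-8 + \left(-16 + 0 + 0\right)\right)\right) \left(- \frac{1}{22916}\right) = \left(-40274 - 24\right) \left(- \frac{1}{22916}\right) = \left(-40298\right) \left(- \frac{1}{22916}\right) = \frac{20149}{11458}$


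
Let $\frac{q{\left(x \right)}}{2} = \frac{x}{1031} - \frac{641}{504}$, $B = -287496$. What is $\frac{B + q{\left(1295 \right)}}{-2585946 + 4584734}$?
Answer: $- \frac{74694918943}{519309107856} \approx -0.14384$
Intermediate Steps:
$q{\left(x \right)} = - \frac{641}{252} + \frac{2 x}{1031}$ ($q{\left(x \right)} = 2 \left(\frac{x}{1031} - \frac{641}{504}\right) = 2 \left(- \frac{641}{504} + \frac{x}{1031}\right) = - \frac{641}{252} + \frac{2 x}{1031}$)
$\frac{B + q{\left(1295 \right)}}{-2585946 + 4584734} = \frac{-287496 + \left(- \frac{641}{252} + \frac{2}{1031} \cdot 1295\right)}{-2585946 + 4584734} = \frac{-287496 + \left(- \frac{641}{252} + \frac{2590}{1031}\right)}{1998788} = \left(-287496 - \frac{8191}{259812}\right) \frac{1}{1998788} = \left(- \frac{74694918943}{259812}\right) \frac{1}{1998788} = - \frac{74694918943}{519309107856}$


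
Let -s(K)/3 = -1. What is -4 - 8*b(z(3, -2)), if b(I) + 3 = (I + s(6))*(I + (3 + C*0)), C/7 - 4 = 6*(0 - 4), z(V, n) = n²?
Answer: -372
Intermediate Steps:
s(K) = 3 (s(K) = -3*(-1) = 3)
C = -140 (C = 28 + 7*(6*(0 - 4)) = 28 + 7*(6*(-4)) = 28 + 7*(-24) = 28 - 168 = -140)
b(I) = -3 + (3 + I)² (b(I) = -3 + (I + 3)*(I + (3 - 140*0)) = -3 + (3 + I)*(I + (3 + 0)) = -3 + (3 + I)*(I + 3) = -3 + (3 + I)*(3 + I) = -3 + (3 + I)²)
-4 - 8*b(z(3, -2)) = -4 - 8*(6 + ((-2)²)² + 6*(-2)²) = -4 - 8*(6 + 4² + 6*4) = -4 - 8*(6 + 16 + 24) = -4 - 8*46 = -4 - 368 = -372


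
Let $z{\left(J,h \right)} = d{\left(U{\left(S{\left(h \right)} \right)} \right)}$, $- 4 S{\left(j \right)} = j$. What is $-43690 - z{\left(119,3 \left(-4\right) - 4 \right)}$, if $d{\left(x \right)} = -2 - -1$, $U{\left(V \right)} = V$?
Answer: $-43689$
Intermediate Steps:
$S{\left(j \right)} = - \frac{j}{4}$
$d{\left(x \right)} = -1$ ($d{\left(x \right)} = -2 + 1 = -1$)
$z{\left(J,h \right)} = -1$
$-43690 - z{\left(119,3 \left(-4\right) - 4 \right)} = -43690 - -1 = -43690 + 1 = -43689$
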